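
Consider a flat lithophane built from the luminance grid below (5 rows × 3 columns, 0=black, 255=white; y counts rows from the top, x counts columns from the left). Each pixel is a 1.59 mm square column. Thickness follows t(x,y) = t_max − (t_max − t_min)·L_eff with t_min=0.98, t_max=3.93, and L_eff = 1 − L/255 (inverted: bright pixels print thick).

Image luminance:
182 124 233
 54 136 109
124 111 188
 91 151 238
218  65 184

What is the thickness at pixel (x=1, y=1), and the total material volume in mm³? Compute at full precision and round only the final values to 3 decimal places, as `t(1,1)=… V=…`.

span = t_max - t_min = 3.93 - 0.98 = 2.950
L(1,1) = 136, L_eff = 1 - 136/255 = 0.466667 (inverted)
t(1,1) = 3.93 - 2.950·0.466667 = 2.553
Σt over all 5·3 pixels = 34207/850 ≈ 40.2435294
V = pitch²·Σt = 1.59²·34207/850 = 101.740

t(1,1)=2.553 V=101.740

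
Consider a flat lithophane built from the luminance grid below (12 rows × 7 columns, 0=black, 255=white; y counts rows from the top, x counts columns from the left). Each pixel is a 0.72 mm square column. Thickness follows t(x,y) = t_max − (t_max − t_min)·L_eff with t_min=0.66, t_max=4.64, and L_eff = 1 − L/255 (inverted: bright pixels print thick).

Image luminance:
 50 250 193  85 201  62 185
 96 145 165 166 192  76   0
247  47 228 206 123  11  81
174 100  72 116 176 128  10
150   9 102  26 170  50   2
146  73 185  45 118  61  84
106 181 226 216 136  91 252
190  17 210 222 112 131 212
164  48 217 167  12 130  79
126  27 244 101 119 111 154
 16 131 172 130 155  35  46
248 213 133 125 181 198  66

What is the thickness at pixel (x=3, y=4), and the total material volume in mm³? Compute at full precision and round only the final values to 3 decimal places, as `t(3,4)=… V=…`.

t(3,4)=1.066 V=114.959

span = t_max - t_min = 4.64 - 0.66 = 3.980
L(3,4) = 26, L_eff = 1 - 26/255 = 0.898039 (inverted)
t(3,4) = 4.64 - 3.980·0.898039 = 1.066
Σt over all 12·7 pixels = 471234/2125 ≈ 221.7571765
V = pitch²·Σt = 0.72²·471234/2125 = 114.959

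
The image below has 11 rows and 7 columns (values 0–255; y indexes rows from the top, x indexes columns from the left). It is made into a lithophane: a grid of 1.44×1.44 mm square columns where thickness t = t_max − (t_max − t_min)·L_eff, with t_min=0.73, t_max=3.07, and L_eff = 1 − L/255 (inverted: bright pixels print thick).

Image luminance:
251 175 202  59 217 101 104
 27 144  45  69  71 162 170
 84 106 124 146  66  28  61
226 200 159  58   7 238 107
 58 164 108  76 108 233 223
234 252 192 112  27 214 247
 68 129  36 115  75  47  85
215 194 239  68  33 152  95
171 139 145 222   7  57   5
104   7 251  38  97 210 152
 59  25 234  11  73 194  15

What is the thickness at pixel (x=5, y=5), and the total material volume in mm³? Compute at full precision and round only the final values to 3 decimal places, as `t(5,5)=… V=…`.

t(5,5)=2.694 V=295.842

span = t_max - t_min = 3.07 - 0.73 = 2.340
L(5,5) = 214, L_eff = 1 - 214/255 = 0.160784 (inverted)
t(5,5) = 3.07 - 2.340·0.160784 = 2.694
Σt over all 11·7 pixels = 1212701/8500 ≈ 142.6707059
V = pitch²·Σt = 1.44²·1212701/8500 = 295.842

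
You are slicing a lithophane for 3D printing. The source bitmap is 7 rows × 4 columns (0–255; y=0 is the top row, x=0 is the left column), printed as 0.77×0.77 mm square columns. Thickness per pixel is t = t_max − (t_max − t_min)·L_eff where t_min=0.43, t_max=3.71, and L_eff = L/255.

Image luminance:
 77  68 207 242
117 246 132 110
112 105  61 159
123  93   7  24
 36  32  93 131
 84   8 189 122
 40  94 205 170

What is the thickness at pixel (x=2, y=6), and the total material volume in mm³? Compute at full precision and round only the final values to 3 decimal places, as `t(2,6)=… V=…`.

t(2,6)=1.073 V=38.048

span = t_max - t_min = 3.71 - 0.43 = 3.280
L(2,6) = 205, L_eff = 205/255 = 0.803922
t(2,6) = 3.71 - 3.280·0.803922 = 1.073
Σt over all 7·4 pixels = 136367/2125 ≈ 64.1727059
V = pitch²·Σt = 0.77²·136367/2125 = 38.048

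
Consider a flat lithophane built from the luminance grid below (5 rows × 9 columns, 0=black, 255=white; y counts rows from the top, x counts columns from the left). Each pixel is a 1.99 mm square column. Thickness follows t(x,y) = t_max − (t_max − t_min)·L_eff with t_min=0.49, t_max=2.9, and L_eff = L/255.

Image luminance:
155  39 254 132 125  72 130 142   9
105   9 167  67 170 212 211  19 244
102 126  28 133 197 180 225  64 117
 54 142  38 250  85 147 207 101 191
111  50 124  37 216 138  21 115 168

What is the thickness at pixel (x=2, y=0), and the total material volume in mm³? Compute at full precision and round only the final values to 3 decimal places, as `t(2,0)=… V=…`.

t(2,0)=0.499 V=306.117

span = t_max - t_min = 2.9 - 0.49 = 2.410
L(2,0) = 254, L_eff = 254/255 = 0.996078
t(2,0) = 2.9 - 2.410·0.996078 = 0.499
Σt over all 5·9 pixels = 1971161/25500 ≈ 77.3004314
V = pitch²·Σt = 1.99²·1971161/25500 = 306.117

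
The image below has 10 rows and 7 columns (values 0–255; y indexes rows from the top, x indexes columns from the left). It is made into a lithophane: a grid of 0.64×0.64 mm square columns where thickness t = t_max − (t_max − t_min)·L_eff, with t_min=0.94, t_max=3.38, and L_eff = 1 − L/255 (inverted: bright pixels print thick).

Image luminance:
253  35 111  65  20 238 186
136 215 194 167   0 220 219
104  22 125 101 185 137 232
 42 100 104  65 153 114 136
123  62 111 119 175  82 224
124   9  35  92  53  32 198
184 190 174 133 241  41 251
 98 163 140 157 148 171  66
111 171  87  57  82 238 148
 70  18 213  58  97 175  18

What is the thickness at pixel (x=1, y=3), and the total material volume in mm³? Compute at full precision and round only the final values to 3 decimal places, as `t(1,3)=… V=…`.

t(1,3)=1.897 V=61.512

span = t_max - t_min = 3.38 - 0.94 = 2.440
L(1,3) = 100, L_eff = 1 - 100/255 = 0.607843 (inverted)
t(1,3) = 3.38 - 2.440·0.607843 = 1.897
Σt over all 10·7 pixels = 957373/6375 ≈ 150.1761569
V = pitch²·Σt = 0.64²·957373/6375 = 61.512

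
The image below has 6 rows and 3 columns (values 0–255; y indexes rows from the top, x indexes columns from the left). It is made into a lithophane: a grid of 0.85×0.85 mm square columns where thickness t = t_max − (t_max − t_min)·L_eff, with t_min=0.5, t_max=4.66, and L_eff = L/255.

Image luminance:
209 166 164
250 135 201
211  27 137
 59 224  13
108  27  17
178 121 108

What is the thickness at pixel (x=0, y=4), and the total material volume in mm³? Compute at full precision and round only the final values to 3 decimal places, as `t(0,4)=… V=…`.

t(0,4)=2.898 V=32.846

span = t_max - t_min = 4.66 - 0.5 = 4.160
L(0,4) = 108, L_eff = 108/255 = 0.423529
t(0,4) = 4.66 - 4.160·0.423529 = 2.898
Σt over all 6·3 pixels = 19321/425 ≈ 45.4611765
V = pitch²·Σt = 0.85²·19321/425 = 32.846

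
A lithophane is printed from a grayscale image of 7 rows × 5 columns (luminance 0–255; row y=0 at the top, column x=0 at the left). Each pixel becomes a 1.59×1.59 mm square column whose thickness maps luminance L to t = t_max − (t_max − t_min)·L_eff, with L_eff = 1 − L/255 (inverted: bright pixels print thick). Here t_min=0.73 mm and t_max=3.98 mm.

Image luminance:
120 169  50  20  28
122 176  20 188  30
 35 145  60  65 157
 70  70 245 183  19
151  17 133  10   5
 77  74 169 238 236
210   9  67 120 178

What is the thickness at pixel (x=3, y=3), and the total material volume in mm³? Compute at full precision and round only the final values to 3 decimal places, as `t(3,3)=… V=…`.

t(3,3)=3.062 V=182.715

span = t_max - t_min = 3.98 - 0.73 = 3.250
L(3,3) = 183, L_eff = 1 - 183/255 = 0.282353 (inverted)
t(3,3) = 3.98 - 3.250·0.282353 = 3.062
Σt over all 7·5 pixels = 24573/340 ≈ 72.2735294
V = pitch²·Σt = 1.59²·24573/340 = 182.715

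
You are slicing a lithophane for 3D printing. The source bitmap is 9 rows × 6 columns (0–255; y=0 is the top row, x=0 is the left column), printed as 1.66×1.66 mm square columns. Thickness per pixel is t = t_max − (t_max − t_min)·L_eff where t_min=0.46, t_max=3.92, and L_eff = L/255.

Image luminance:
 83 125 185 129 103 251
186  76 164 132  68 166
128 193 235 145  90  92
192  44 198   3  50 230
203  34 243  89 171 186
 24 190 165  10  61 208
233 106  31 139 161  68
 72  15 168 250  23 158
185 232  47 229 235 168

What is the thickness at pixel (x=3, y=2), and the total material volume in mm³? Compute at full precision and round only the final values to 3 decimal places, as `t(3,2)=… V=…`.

t(3,2)=1.953 V=307.668

span = t_max - t_min = 3.92 - 0.46 = 3.460
L(3,2) = 145, L_eff = 145/255 = 0.568627
t(3,2) = 3.92 - 3.460·0.568627 = 1.953
Σt over all 9·6 pixels = 711782/6375 ≈ 111.6520784
V = pitch²·Σt = 1.66²·711782/6375 = 307.668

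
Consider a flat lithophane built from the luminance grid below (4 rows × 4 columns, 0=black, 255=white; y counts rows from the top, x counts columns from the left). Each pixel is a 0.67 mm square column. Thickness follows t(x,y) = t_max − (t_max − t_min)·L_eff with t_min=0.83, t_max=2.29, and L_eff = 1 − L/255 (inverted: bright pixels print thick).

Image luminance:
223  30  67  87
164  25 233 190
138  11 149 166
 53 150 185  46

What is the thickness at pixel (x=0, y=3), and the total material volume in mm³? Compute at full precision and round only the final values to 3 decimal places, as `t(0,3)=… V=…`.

span = t_max - t_min = 2.29 - 0.83 = 1.460
L(0,3) = 53, L_eff = 1 - 53/255 = 0.792157 (inverted)
t(0,3) = 2.29 - 1.460·0.792157 = 1.133
Σt over all 4·4 pixels = 103087/4250 ≈ 24.2557647
V = pitch²·Σt = 0.67²·103087/4250 = 10.888

t(0,3)=1.133 V=10.888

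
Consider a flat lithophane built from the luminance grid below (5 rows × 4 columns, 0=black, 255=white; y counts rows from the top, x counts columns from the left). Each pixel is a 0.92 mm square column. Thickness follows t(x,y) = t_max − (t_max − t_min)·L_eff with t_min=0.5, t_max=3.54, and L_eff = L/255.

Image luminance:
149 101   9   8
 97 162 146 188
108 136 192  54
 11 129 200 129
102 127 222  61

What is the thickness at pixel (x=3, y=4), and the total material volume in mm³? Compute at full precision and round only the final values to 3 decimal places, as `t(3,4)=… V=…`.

span = t_max - t_min = 3.54 - 0.5 = 3.040
L(3,4) = 61, L_eff = 61/255 = 0.239216
t(3,4) = 3.54 - 3.040·0.239216 = 2.813
Σt over all 5·4 pixels = 91398/2125 ≈ 43.0108235
V = pitch²·Σt = 0.92²·91398/2125 = 36.404

t(3,4)=2.813 V=36.404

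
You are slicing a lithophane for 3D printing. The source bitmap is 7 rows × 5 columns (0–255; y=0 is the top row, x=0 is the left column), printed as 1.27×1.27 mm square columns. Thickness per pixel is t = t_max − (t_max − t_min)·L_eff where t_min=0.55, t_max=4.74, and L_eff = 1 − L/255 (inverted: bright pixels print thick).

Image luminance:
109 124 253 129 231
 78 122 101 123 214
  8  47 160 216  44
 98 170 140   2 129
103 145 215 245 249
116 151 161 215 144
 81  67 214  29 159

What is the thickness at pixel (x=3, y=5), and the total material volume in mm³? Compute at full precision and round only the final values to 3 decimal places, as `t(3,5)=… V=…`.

span = t_max - t_min = 4.74 - 0.55 = 4.190
L(3,5) = 215, L_eff = 1 - 215/255 = 0.156863 (inverted)
t(3,5) = 4.74 - 4.190·0.156863 = 4.083
Σt over all 7·5 pixels = 2498723/25500 ≈ 97.9891373
V = pitch²·Σt = 1.27²·2498723/25500 = 158.047

t(3,5)=4.083 V=158.047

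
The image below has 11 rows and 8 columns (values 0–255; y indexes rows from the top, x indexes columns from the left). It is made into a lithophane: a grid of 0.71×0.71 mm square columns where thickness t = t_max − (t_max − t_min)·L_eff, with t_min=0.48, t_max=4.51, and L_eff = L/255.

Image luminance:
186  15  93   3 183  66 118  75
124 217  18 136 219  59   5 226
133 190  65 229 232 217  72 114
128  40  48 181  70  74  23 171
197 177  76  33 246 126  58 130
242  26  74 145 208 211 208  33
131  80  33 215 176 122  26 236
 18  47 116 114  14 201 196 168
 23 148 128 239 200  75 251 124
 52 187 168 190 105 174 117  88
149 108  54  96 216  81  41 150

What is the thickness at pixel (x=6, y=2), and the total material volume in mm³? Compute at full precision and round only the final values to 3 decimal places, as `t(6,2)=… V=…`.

t(6,2)=3.372 V=112.616

span = t_max - t_min = 4.51 - 0.48 = 4.030
L(6,2) = 72, L_eff = 72/255 = 0.282353
t(6,2) = 4.51 - 4.030·0.282353 = 3.372
Σt over all 11·8 pixels = 1898903/8500 ≈ 223.4003529
V = pitch²·Σt = 0.71²·1898903/8500 = 112.616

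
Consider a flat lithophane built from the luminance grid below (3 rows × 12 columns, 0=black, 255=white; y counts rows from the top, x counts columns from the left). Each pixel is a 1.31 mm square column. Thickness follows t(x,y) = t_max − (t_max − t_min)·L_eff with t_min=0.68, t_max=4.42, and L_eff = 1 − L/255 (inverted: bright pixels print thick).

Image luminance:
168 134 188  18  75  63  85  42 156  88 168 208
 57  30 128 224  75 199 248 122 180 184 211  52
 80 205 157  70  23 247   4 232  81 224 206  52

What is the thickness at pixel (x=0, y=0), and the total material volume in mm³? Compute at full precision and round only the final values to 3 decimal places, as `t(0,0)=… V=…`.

span = t_max - t_min = 4.42 - 0.68 = 3.740
L(0,0) = 168, L_eff = 1 - 168/255 = 0.341176 (inverted)
t(0,0) = 4.42 - 3.740·0.341176 = 3.144
Σt over all 3·12 pixels = 34942/375 ≈ 93.1786667
V = pitch²·Σt = 1.31²·34942/375 = 159.904

t(0,0)=3.144 V=159.904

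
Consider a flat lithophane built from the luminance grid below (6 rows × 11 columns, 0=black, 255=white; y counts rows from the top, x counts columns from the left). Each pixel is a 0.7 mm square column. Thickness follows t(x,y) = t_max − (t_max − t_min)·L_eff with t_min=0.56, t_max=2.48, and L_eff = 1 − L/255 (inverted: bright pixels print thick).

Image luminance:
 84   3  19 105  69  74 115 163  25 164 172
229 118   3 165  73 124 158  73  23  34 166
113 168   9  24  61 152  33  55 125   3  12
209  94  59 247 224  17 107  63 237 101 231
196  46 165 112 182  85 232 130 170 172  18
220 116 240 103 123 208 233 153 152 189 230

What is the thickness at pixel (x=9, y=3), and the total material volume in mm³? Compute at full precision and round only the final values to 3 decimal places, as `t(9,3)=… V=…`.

span = t_max - t_min = 2.48 - 0.56 = 1.920
L(9,3) = 101, L_eff = 1 - 101/255 = 0.603922 (inverted)
t(9,3) = 2.48 - 1.920·0.603922 = 1.320
Σt over all 6·11 pixels = 206188/2125 ≈ 97.0296471
V = pitch²·Σt = 0.7²·206188/2125 = 47.545

t(9,3)=1.320 V=47.545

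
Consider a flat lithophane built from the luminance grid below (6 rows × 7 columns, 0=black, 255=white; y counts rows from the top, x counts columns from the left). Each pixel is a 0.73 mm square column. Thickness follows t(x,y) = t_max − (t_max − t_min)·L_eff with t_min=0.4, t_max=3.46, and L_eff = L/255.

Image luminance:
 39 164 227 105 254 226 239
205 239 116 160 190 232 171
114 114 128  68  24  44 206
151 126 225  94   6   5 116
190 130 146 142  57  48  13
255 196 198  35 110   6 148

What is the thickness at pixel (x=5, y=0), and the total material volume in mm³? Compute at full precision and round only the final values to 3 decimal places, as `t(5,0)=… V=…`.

span = t_max - t_min = 3.46 - 0.4 = 3.060
L(5,0) = 226, L_eff = 226/255 = 0.886275
t(5,0) = 3.46 - 3.060·0.886275 = 0.748
Σt over all 6·7 pixels = 77.376
V = pitch²·Σt = 0.73²·77.376 = 41.234

t(5,0)=0.748 V=41.234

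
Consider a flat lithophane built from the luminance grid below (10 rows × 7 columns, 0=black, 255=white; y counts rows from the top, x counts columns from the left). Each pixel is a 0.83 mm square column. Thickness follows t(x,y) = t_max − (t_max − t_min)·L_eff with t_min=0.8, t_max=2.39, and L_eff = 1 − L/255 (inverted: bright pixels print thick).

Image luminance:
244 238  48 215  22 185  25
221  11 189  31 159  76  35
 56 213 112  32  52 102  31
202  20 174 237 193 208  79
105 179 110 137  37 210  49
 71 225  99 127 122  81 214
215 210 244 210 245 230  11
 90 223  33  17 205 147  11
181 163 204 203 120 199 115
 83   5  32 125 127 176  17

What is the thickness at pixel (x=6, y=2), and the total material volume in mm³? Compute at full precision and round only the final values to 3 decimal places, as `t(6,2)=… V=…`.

t(6,2)=0.993 V=77.311

span = t_max - t_min = 2.39 - 0.8 = 1.590
L(6,2) = 31, L_eff = 1 - 31/255 = 0.878431 (inverted)
t(6,2) = 2.39 - 1.590·0.878431 = 0.993
Σt over all 10·7 pixels = 953901/8500 ≈ 112.2236471
V = pitch²·Σt = 0.83²·953901/8500 = 77.311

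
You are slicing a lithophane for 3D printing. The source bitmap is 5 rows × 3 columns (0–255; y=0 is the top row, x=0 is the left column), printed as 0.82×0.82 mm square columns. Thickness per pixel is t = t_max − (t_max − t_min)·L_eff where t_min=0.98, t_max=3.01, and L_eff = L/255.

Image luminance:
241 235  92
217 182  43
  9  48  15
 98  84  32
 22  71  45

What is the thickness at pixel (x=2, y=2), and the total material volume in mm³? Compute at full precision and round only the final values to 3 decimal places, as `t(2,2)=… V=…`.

t(2,2)=2.891 V=22.683

span = t_max - t_min = 3.01 - 0.98 = 2.030
L(2,2) = 15, L_eff = 15/255 = 0.058824
t(2,2) = 3.01 - 2.030·0.058824 = 2.891
Σt over all 5·3 pixels = 286741/8500 ≈ 33.7342353
V = pitch²·Σt = 0.82²·286741/8500 = 22.683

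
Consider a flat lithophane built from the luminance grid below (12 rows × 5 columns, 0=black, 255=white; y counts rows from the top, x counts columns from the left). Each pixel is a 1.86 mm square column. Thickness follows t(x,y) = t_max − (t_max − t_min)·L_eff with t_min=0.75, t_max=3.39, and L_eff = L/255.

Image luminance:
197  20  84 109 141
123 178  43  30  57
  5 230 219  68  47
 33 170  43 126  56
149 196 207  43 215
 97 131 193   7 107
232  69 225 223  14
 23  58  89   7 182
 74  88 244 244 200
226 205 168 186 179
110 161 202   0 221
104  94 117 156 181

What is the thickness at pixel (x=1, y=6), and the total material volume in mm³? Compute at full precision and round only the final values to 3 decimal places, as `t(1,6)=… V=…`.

span = t_max - t_min = 3.39 - 0.75 = 2.640
L(1,6) = 69, L_eff = 69/255 = 0.270588
t(1,6) = 3.39 - 2.640·0.270588 = 2.676
Σt over all 12·5 pixels = 264893/2125 ≈ 124.6555294
V = pitch²·Σt = 1.86²·264893/2125 = 431.258

t(1,6)=2.676 V=431.258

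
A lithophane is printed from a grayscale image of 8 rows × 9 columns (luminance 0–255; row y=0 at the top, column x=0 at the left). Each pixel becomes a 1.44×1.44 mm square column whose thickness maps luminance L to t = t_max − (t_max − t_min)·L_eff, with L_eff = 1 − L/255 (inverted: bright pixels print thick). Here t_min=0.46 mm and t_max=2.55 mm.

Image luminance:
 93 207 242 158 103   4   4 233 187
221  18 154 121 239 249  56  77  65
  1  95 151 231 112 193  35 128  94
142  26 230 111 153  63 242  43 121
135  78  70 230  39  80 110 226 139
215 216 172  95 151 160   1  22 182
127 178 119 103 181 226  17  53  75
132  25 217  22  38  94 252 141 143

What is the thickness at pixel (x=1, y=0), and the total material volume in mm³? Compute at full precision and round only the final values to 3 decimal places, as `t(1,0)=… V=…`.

t(1,0)=2.157 V=222.758

span = t_max - t_min = 2.55 - 0.46 = 2.090
L(1,0) = 207, L_eff = 1 - 207/255 = 0.188235 (inverted)
t(1,0) = 2.55 - 2.090·0.188235 = 2.157
Σt over all 8·9 pixels = 456559/4250 ≈ 107.4256471
V = pitch²·Σt = 1.44²·456559/4250 = 222.758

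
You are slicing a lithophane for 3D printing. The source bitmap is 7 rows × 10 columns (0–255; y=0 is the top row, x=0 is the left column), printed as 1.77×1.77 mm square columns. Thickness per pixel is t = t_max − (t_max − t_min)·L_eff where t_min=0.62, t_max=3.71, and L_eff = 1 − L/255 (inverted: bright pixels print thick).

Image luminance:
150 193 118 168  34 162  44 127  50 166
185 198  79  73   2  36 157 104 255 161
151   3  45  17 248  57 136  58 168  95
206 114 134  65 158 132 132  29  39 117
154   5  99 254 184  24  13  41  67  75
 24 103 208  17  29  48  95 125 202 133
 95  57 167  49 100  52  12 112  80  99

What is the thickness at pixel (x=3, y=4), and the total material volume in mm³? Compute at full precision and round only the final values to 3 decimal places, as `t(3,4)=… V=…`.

t(3,4)=3.698 V=412.683

span = t_max - t_min = 3.71 - 0.62 = 3.090
L(3,4) = 254, L_eff = 1 - 254/255 = 0.003922 (inverted)
t(3,4) = 3.71 - 3.090·0.003922 = 3.698
Σt over all 7·10 pixels = 1119667/8500 ≈ 131.7255294
V = pitch²·Σt = 1.77²·1119667/8500 = 412.683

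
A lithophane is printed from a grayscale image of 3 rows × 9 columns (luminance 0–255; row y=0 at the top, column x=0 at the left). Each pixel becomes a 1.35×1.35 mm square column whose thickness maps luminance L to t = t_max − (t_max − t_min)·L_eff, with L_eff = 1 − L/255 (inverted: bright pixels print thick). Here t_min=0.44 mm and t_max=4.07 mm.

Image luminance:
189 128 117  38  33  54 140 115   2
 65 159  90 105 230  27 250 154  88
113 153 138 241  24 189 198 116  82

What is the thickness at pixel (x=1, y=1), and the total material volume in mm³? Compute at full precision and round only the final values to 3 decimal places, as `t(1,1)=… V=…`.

t(1,1)=2.703 V=105.657

span = t_max - t_min = 4.07 - 0.44 = 3.630
L(1,1) = 159, L_eff = 1 - 159/255 = 0.376471 (inverted)
t(1,1) = 4.07 - 3.630·0.376471 = 2.703
Σt over all 3·9 pixels = 246389/4250 ≈ 57.9738824
V = pitch²·Σt = 1.35²·246389/4250 = 105.657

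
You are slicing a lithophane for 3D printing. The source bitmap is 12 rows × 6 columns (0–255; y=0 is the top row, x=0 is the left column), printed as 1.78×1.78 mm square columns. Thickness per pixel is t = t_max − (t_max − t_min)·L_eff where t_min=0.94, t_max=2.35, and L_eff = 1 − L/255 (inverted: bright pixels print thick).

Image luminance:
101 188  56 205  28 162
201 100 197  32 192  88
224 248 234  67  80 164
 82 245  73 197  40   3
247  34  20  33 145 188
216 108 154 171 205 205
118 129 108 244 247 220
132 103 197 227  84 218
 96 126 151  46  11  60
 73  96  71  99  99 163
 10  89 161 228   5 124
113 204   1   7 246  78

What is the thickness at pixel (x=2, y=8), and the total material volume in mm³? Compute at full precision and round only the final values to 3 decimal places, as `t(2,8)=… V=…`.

t(2,8)=1.775 V=377.665

span = t_max - t_min = 2.35 - 0.94 = 1.410
L(2,8) = 151, L_eff = 1 - 151/255 = 0.407843 (inverted)
t(2,8) = 2.35 - 1.410·0.407843 = 1.775
Σt over all 12·6 pixels = 1013179/8500 ≈ 119.1975294
V = pitch²·Σt = 1.78²·1013179/8500 = 377.665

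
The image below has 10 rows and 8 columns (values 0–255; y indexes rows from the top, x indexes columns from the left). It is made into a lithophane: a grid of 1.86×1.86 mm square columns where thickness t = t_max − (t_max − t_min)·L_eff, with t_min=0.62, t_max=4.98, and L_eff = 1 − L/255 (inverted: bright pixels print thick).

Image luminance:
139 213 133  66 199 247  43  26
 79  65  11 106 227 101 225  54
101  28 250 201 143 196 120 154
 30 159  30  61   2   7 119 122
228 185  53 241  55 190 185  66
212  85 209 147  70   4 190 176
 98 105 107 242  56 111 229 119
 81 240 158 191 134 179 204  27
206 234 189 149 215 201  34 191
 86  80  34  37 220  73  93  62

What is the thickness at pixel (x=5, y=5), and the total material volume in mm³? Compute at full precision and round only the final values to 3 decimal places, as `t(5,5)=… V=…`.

span = t_max - t_min = 4.98 - 0.62 = 4.360
L(5,5) = 4, L_eff = 1 - 4/255 = 0.984314 (inverted)
t(5,5) = 4.98 - 4.360·0.984314 = 0.688
Σt over all 10·8 pixels = 481014/2125 ≈ 226.3595294
V = pitch²·Σt = 1.86²·481014/2125 = 783.113

t(5,5)=0.688 V=783.113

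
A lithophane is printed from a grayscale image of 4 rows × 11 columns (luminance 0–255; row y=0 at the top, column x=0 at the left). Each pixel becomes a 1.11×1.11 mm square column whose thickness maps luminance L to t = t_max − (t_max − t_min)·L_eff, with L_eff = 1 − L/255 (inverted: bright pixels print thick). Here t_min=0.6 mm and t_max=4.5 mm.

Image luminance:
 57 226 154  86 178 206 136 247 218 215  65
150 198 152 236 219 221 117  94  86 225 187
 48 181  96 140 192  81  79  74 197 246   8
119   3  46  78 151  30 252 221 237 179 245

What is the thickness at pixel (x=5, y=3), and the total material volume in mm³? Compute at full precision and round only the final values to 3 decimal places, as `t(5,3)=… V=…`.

span = t_max - t_min = 4.5 - 0.6 = 3.900
L(5,3) = 30, L_eff = 1 - 30/255 = 0.882353 (inverted)
t(5,3) = 4.5 - 3.900·0.882353 = 1.059
Σt over all 4·11 pixels = 53964/425 ≈ 126.9741176
V = pitch²·Σt = 1.11²·53964/425 = 156.445

t(5,3)=1.059 V=156.445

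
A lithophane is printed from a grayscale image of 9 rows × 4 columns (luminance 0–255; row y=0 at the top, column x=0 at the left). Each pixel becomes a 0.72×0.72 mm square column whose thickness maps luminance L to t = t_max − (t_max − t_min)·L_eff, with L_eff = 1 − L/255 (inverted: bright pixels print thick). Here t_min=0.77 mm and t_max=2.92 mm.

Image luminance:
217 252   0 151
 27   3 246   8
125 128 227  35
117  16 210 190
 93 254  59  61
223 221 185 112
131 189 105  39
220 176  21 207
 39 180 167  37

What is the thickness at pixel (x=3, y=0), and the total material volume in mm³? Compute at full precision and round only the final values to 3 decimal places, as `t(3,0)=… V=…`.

t(3,0)=2.043 V=34.786

span = t_max - t_min = 2.92 - 0.77 = 2.150
L(3,0) = 151, L_eff = 1 - 151/255 = 0.407843 (inverted)
t(3,0) = 2.92 - 2.150·0.407843 = 2.043
Σt over all 9·4 pixels = 4563/68 ≈ 67.1029412
V = pitch²·Σt = 0.72²·4563/68 = 34.786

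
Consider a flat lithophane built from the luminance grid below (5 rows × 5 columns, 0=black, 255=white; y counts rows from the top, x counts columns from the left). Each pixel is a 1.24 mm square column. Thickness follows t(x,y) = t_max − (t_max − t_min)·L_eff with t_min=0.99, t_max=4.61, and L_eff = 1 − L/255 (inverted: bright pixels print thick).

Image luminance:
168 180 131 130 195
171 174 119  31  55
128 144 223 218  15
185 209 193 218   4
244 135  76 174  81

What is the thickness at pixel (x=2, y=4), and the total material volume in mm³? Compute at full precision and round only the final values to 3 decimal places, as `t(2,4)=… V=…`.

t(2,4)=2.069 V=116.658

span = t_max - t_min = 4.61 - 0.99 = 3.620
L(2,4) = 76, L_eff = 1 - 76/255 = 0.701961 (inverted)
t(2,4) = 4.61 - 3.620·0.701961 = 2.069
Σt over all 5·5 pixels = 1934687/25500 ≈ 75.8700784
V = pitch²·Σt = 1.24²·1934687/25500 = 116.658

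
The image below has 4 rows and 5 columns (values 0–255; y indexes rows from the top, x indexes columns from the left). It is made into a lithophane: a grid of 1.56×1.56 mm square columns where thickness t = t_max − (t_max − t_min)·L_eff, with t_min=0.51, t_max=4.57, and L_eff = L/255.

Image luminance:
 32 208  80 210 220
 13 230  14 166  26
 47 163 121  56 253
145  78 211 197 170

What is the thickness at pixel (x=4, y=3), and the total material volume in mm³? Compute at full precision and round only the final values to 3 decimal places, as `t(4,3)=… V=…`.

span = t_max - t_min = 4.57 - 0.51 = 4.060
L(4,3) = 170, L_eff = 170/255 = 0.666667
t(4,3) = 4.57 - 4.060·0.666667 = 1.863
Σt over all 4·5 pixels = 20981/425 ≈ 49.3670588
V = pitch²·Σt = 1.56²·20981/425 = 120.140

t(4,3)=1.863 V=120.140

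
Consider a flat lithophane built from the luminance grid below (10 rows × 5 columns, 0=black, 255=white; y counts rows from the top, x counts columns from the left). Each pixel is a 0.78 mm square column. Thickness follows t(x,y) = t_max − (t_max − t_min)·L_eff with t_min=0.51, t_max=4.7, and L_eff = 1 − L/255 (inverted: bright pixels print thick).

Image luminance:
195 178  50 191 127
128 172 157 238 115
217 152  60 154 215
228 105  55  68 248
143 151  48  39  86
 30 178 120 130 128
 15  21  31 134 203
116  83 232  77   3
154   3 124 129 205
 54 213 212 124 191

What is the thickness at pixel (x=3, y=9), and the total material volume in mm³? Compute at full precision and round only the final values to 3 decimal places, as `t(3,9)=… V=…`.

t(3,9)=2.547 V=79.794

span = t_max - t_min = 4.7 - 0.51 = 4.190
L(3,9) = 124, L_eff = 1 - 124/255 = 0.513725 (inverted)
t(3,9) = 4.7 - 4.190·0.513725 = 2.547
Σt over all 10·5 pixels = 167221/1275 ≈ 131.1537255
V = pitch²·Σt = 0.78²·167221/1275 = 79.794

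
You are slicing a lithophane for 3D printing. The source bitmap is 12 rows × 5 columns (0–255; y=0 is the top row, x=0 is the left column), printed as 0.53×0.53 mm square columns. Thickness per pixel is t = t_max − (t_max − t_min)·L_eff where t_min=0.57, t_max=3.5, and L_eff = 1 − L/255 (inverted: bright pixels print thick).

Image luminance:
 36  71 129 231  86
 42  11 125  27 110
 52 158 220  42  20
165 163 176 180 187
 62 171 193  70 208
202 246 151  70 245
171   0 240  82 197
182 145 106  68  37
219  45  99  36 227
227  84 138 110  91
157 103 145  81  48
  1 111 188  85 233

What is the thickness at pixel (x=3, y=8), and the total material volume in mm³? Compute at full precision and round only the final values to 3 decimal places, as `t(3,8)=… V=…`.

span = t_max - t_min = 3.5 - 0.57 = 2.930
L(3,8) = 36, L_eff = 1 - 36/255 = 0.858824 (inverted)
t(3,8) = 3.5 - 2.930·0.858824 = 0.984
Σt over all 12·5 pixels = 614213/5100 ≈ 120.4339216
V = pitch²·Σt = 0.53²·614213/5100 = 33.830

t(3,8)=0.984 V=33.830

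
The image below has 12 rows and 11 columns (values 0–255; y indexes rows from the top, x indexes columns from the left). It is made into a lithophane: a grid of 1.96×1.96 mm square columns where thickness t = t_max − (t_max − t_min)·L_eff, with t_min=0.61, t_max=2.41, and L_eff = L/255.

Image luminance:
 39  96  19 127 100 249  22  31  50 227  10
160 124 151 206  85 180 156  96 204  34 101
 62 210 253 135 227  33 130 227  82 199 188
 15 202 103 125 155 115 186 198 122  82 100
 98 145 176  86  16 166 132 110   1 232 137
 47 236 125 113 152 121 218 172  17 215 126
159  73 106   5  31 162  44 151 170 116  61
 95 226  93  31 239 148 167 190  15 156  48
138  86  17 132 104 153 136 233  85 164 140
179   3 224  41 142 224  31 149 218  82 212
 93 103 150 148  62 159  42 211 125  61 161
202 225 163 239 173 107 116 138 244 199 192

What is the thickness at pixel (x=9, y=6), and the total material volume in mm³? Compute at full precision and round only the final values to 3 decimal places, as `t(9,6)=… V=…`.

span = t_max - t_min = 2.41 - 0.61 = 1.800
L(9,6) = 116, L_eff = 116/255 = 0.454902
t(9,6) = 2.41 - 1.800·0.454902 = 1.591
Σt over all 12·11 pixels = 83754/425 ≈ 197.0682353
V = pitch²·Σt = 1.96²·83754/425 = 757.057

t(9,6)=1.591 V=757.057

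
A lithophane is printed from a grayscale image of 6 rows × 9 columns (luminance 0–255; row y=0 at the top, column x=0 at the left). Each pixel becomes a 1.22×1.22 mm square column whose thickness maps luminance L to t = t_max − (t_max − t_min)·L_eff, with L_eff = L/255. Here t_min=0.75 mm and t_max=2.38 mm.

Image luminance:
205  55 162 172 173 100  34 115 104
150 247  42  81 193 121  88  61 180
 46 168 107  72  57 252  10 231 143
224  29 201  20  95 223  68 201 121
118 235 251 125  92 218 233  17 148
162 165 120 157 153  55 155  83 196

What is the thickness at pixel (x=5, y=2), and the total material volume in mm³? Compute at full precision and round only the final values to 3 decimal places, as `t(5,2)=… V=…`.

t(5,2)=0.769 V=122.464

span = t_max - t_min = 2.38 - 0.75 = 1.630
L(5,2) = 252, L_eff = 252/255 = 0.988235
t(5,2) = 2.38 - 1.630·0.988235 = 0.769
Σt over all 6·9 pixels = 1049059/12750 ≈ 82.2791373
V = pitch²·Σt = 1.22²·1049059/12750 = 122.464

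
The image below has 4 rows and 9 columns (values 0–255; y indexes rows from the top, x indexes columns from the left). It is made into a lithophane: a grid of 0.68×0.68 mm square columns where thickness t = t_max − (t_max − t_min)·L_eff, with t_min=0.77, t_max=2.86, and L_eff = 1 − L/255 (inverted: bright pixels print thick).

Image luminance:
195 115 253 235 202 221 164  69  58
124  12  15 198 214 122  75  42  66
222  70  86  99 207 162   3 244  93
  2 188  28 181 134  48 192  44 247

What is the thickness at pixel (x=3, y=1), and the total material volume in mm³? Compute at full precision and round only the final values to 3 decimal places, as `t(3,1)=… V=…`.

t(3,1)=2.393 V=30.365

span = t_max - t_min = 2.86 - 0.77 = 2.090
L(3,1) = 198, L_eff = 1 - 198/255 = 0.223529 (inverted)
t(3,1) = 2.86 - 2.090·0.223529 = 2.393
Σt over all 4·9 pixels = 167453/2550 ≈ 65.6678431
V = pitch²·Σt = 0.68²·167453/2550 = 30.365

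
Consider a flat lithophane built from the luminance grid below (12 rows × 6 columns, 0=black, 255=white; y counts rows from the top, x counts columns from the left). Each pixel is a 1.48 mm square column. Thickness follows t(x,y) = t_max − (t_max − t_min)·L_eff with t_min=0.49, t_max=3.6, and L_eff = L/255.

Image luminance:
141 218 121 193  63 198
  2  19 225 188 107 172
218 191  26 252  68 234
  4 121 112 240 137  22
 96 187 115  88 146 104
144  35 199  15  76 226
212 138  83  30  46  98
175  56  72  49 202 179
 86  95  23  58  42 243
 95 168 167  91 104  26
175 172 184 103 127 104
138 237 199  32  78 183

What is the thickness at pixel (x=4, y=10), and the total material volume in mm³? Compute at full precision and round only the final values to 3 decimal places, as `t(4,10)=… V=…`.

t(4,10)=2.051 V=328.044

span = t_max - t_min = 3.6 - 0.49 = 3.110
L(4,10) = 127, L_eff = 127/255 = 0.498039
t(4,10) = 3.6 - 3.110·0.498039 = 2.051
Σt over all 12·6 pixels = 1272999/8500 ≈ 149.7645882
V = pitch²·Σt = 1.48²·1272999/8500 = 328.044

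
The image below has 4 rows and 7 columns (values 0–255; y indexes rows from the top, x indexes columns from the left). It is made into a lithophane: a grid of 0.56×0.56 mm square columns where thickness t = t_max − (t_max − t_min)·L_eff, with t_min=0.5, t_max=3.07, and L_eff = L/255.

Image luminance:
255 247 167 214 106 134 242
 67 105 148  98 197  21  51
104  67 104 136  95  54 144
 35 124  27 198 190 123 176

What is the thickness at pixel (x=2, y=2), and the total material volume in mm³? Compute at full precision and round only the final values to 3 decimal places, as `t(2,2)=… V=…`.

t(2,2)=2.022 V=15.487

span = t_max - t_min = 3.07 - 0.5 = 2.570
L(2,2) = 104, L_eff = 104/255 = 0.407843
t(2,2) = 3.07 - 2.570·0.407843 = 2.022
Σt over all 4·7 pixels = 1259327/25500 ≈ 49.3853725
V = pitch²·Σt = 0.56²·1259327/25500 = 15.487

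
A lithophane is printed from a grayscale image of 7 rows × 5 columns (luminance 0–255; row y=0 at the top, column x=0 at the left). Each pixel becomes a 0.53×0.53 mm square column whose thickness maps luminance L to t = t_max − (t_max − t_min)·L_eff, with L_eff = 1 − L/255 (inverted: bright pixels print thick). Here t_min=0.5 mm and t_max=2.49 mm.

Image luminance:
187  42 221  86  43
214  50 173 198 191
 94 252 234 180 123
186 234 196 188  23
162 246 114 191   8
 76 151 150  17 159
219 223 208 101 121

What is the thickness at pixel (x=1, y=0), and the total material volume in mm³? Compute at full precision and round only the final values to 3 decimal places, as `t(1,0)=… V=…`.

span = t_max - t_min = 2.49 - 0.5 = 1.990
L(1,0) = 42, L_eff = 1 - 42/255 = 0.835294 (inverted)
t(1,0) = 2.49 - 1.990·0.835294 = 0.828
Σt over all 7·5 pixels = 1493189/25500 ≈ 58.5564314
V = pitch²·Σt = 0.53²·1493189/25500 = 16.449

t(1,0)=0.828 V=16.449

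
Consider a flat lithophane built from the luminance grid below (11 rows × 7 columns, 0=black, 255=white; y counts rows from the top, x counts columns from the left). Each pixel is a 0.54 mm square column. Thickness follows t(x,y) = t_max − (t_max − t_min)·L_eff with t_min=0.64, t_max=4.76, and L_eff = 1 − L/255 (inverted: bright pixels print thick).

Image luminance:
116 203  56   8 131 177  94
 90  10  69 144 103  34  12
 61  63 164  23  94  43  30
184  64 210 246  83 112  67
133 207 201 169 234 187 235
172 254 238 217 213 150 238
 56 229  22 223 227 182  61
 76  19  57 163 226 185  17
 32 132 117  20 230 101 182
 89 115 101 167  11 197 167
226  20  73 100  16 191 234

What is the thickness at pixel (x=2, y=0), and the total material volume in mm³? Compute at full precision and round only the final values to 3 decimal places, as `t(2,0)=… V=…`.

t(2,0)=1.545 V=60.555

span = t_max - t_min = 4.76 - 0.64 = 4.120
L(2,0) = 56, L_eff = 1 - 56/255 = 0.780392 (inverted)
t(2,0) = 4.76 - 4.120·0.780392 = 1.545
Σt over all 11·7 pixels = 1323869/6375 ≈ 207.6657255
V = pitch²·Σt = 0.54²·1323869/6375 = 60.555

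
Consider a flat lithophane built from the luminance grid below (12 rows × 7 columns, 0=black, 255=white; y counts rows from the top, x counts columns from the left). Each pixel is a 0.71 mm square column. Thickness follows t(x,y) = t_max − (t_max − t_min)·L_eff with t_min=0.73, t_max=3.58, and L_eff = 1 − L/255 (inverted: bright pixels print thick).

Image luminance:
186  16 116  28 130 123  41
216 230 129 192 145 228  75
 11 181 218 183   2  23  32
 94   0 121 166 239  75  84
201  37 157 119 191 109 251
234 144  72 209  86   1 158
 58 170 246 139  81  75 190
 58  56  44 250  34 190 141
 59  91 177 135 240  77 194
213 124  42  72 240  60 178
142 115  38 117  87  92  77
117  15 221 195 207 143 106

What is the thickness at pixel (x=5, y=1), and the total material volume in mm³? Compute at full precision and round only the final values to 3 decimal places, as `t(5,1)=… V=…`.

span = t_max - t_min = 3.58 - 0.73 = 2.850
L(5,1) = 228, L_eff = 1 - 228/255 = 0.105882 (inverted)
t(5,1) = 3.58 - 2.850·0.105882 = 3.278
Σt over all 12·7 pixels = 60973/340 ≈ 179.3323529
V = pitch²·Σt = 0.71²·60973/340 = 90.401

t(5,1)=3.278 V=90.401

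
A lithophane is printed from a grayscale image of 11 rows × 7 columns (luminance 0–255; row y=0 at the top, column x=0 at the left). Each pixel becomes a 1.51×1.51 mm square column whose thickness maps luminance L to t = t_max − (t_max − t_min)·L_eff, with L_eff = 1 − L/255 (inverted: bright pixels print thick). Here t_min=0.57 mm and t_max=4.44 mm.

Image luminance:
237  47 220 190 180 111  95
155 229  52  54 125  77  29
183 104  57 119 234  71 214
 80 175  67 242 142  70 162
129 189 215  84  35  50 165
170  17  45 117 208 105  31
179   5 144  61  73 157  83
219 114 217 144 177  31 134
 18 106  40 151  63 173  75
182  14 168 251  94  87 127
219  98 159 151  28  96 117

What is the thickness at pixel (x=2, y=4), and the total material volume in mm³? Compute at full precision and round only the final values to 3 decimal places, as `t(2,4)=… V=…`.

t(2,4)=3.833 V=426.596

span = t_max - t_min = 4.44 - 0.57 = 3.870
L(2,4) = 215, L_eff = 1 - 215/255 = 0.156863 (inverted)
t(2,4) = 4.44 - 3.870·0.156863 = 3.833
Σt over all 11·7 pixels = 1590309/8500 ≈ 187.0951765
V = pitch²·Σt = 1.51²·1590309/8500 = 426.596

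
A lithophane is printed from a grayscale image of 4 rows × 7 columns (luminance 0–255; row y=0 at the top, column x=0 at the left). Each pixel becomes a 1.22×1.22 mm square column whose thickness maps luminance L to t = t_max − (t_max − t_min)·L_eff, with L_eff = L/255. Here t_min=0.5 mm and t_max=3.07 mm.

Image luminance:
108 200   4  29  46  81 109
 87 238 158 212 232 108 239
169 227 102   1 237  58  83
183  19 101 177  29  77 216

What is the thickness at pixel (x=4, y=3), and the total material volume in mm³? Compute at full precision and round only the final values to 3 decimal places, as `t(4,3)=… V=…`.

t(4,3)=2.778 V=74.990

span = t_max - t_min = 3.07 - 0.5 = 2.570
L(4,3) = 29, L_eff = 29/255 = 0.113725
t(4,3) = 3.07 - 2.570·0.113725 = 2.778
Σt over all 4·7 pixels = 128477/2550 ≈ 50.3831373
V = pitch²·Σt = 1.22²·128477/2550 = 74.990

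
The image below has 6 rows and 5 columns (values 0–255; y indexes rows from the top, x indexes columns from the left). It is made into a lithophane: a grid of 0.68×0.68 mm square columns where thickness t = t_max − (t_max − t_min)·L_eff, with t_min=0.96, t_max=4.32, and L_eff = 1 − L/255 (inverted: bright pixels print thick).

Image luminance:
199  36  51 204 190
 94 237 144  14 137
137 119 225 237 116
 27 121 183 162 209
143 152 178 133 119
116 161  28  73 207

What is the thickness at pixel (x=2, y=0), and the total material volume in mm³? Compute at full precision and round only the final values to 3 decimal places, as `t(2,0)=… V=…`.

span = t_max - t_min = 4.32 - 0.96 = 3.360
L(2,0) = 51, L_eff = 1 - 51/255 = 0.800000 (inverted)
t(2,0) = 4.32 - 3.360·0.800000 = 1.632
Σt over all 6·5 pixels = 177456/2125 ≈ 83.5087059
V = pitch²·Σt = 0.68²·177456/2125 = 38.614

t(2,0)=1.632 V=38.614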